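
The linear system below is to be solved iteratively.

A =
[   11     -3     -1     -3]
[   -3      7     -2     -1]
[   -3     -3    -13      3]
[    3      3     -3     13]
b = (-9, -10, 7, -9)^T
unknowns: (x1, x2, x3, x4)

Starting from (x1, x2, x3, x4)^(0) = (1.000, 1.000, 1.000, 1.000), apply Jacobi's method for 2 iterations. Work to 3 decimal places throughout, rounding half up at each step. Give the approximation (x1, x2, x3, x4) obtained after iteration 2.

(-1.296, -1.858, -0.578, -0.696)

Iteration 1:
  x1 = (-9 - (-3)·1.000 - (-1)·1.000 - (-3)·1.000) / (11) = -0.182
  x2 = (-10 - (-3)·1.000 - (-2)·1.000 - (-1)·1.000) / (7) = -0.571
  x3 = (7 - (-3)·1.000 - (-3)·1.000 - (3)·1.000) / (-13) = -0.769
  x4 = (-9 - (3)·1.000 - (3)·1.000 - (-3)·1.000) / (13) = -0.923
Iteration 2:
  x1 = (-9 - (-3)·-0.571 - (-1)·-0.769 - (-3)·-0.923) / (11) = -1.296
  x2 = (-10 - (-3)·-0.182 - (-2)·-0.769 - (-1)·-0.923) / (7) = -1.858
  x3 = (7 - (-3)·-0.182 - (-3)·-0.571 - (3)·-0.923) / (-13) = -0.578
  x4 = (-9 - (3)·-0.182 - (3)·-0.571 - (-3)·-0.769) / (13) = -0.696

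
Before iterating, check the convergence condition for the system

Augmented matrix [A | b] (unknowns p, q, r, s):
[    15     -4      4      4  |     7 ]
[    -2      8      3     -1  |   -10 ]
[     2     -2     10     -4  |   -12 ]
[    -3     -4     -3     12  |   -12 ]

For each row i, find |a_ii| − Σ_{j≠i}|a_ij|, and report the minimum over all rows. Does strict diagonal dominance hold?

2

row 1: |15| − (4+4+4) = 3
row 2: |8| − (2+3+1) = 2
row 3: |10| − (2+2+4) = 2
row 4: |12| − (3+4+3) = 2
minimum over rows = 2 → strictly diagonally dominant (convergence guaranteed)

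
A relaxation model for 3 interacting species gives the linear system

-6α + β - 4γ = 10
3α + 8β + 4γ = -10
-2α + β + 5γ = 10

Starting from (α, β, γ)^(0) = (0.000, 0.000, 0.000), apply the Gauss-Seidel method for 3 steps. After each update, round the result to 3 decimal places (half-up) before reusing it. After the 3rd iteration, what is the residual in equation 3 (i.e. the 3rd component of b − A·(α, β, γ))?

0.001

Iteration 1:
  α = (10 - (1)·0.000 - (-4)·0.000) / (-6) = -1.667
  β = (-10 - (3)·-1.667 - (4)·0.000) / (8) = -0.625
  γ = (10 - (-2)·-1.667 - (1)·-0.625) / (5) = 1.458
Iteration 2:
  α = (10 - (1)·-0.625 - (-4)·1.458) / (-6) = -2.743
  β = (-10 - (3)·-2.743 - (4)·1.458) / (8) = -0.950
  γ = (10 - (-2)·-2.743 - (1)·-0.950) / (5) = 1.093
Iteration 3:
  α = (10 - (1)·-0.950 - (-4)·1.093) / (-6) = -2.554
  β = (-10 - (3)·-2.554 - (4)·1.093) / (8) = -0.839
  γ = (10 - (-2)·-2.554 - (1)·-0.839) / (5) = 1.146
Residual b − A·x = (0.099, -0.210, 0.001)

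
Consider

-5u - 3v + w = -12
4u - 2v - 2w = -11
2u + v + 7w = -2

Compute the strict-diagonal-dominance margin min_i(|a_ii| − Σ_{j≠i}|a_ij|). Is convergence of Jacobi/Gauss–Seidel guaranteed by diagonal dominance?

-4

row 1: |-5| − (3+1) = 1
row 2: |-2| − (4+2) = -4
row 3: |7| − (2+1) = 4
minimum over rows = -4 → not strictly diagonally dominant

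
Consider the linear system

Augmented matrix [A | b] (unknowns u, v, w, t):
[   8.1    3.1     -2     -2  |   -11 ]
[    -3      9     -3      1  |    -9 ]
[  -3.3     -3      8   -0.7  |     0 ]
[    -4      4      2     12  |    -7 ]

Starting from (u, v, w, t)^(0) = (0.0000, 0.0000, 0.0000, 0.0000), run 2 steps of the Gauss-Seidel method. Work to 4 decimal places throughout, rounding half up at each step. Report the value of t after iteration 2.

-0.2071

Iteration 1:
  u = (-11 - (3.1)·0.0000 - (-2)·0.0000 - (-2)·0.0000) / (8.1) = -1.3580
  v = (-9 - (-3)·-1.3580 - (-3)·0.0000 - (1)·0.0000) / (9) = -1.4527
  w = (0 - (-3.3)·-1.3580 - (-3)·-1.4527 - (-0.7)·0.0000) / (8) = -1.1049
  t = (-7 - (-4)·-1.3580 - (4)·-1.4527 - (2)·-1.1049) / (12) = -0.3676
Iteration 2:
  u = (-11 - (3.1)·-1.4527 - (-2)·-1.1049 - (-2)·-0.3676) / (8.1) = -1.1656
  v = (-9 - (-3)·-1.1656 - (-3)·-1.1049 - (1)·-0.3676) / (9) = -1.7160
  w = (0 - (-3.3)·-1.1656 - (-3)·-1.7160 - (-0.7)·-0.3676) / (8) = -1.1565
  t = (-7 - (-4)·-1.1656 - (4)·-1.7160 - (2)·-1.1565) / (12) = -0.2071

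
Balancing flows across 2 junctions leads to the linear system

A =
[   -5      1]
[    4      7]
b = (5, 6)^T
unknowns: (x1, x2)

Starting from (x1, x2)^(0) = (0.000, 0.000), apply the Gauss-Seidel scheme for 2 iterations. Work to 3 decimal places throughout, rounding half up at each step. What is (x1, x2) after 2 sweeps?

Iteration 1:
  x1 = (5 - (1)·0.000) / (-5) = -1.000
  x2 = (6 - (4)·-1.000) / (7) = 1.429
Iteration 2:
  x1 = (5 - (1)·1.429) / (-5) = -0.714
  x2 = (6 - (4)·-0.714) / (7) = 1.265

(-0.714, 1.265)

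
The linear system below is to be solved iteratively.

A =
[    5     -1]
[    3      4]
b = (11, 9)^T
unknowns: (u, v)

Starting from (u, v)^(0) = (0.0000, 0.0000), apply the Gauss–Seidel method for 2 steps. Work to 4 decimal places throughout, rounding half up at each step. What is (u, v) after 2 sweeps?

(2.3200, 0.5100)

Iteration 1:
  u = (11 - (-1)·0.0000) / (5) = 2.2000
  v = (9 - (3)·2.2000) / (4) = 0.6000
Iteration 2:
  u = (11 - (-1)·0.6000) / (5) = 2.3200
  v = (9 - (3)·2.3200) / (4) = 0.5100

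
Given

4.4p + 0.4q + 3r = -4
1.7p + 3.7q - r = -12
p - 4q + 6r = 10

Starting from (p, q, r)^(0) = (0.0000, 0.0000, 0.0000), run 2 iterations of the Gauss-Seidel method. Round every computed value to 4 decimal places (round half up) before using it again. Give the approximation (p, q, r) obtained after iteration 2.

Iteration 1:
  p = (-4 - (0.4)·0.0000 - (3)·0.0000) / (4.4) = -0.9091
  q = (-12 - (1.7)·-0.9091 - (-1)·0.0000) / (3.7) = -2.8255
  r = (10 - (1)·-0.9091 - (-4)·-2.8255) / (6) = -0.0655
Iteration 2:
  p = (-4 - (0.4)·-2.8255 - (3)·-0.0655) / (4.4) = -0.6076
  q = (-12 - (1.7)·-0.6076 - (-1)·-0.0655) / (3.7) = -2.9818
  r = (10 - (1)·-0.6076 - (-4)·-2.9818) / (6) = -0.2199

(-0.6076, -2.9818, -0.2199)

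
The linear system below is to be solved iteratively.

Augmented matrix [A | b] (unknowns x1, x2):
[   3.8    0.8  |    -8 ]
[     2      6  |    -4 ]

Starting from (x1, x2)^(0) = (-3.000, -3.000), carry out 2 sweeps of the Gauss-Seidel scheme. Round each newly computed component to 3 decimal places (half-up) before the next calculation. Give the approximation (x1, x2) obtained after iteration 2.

Iteration 1:
  x1 = (-8 - (0.8)·-3.000) / (3.8) = -1.474
  x2 = (-4 - (2)·-1.474) / (6) = -0.175
Iteration 2:
  x1 = (-8 - (0.8)·-0.175) / (3.8) = -2.068
  x2 = (-4 - (2)·-2.068) / (6) = 0.023

(-2.068, 0.023)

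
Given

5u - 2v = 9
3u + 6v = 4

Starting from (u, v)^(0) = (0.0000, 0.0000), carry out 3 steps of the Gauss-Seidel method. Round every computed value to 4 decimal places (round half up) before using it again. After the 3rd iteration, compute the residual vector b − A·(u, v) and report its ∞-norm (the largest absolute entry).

Iteration 1:
  u = (9 - (-2)·0.0000) / (5) = 1.8000
  v = (4 - (3)·1.8000) / (6) = -0.2333
Iteration 2:
  u = (9 - (-2)·-0.2333) / (5) = 1.7067
  v = (4 - (3)·1.7067) / (6) = -0.1867
Iteration 3:
  u = (9 - (-2)·-0.1867) / (5) = 1.7253
  v = (4 - (3)·1.7253) / (6) = -0.1960
Residual b − A·x = (-0.0185, 0.0001); ∞-norm = 0.0185

0.0185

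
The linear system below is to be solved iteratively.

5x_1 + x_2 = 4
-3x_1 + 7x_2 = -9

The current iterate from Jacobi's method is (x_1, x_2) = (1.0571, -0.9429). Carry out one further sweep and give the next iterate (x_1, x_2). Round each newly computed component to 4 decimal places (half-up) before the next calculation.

(0.9886, -0.8327)

One sweep:
  x_1 = (4 - (1)·-0.9429) / (5) = 0.9886
  x_2 = (-9 - (-3)·1.0571) / (7) = -0.8327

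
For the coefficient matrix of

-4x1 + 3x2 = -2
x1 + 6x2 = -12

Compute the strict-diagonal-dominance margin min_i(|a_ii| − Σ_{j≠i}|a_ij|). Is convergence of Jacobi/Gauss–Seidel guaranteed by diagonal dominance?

row 1: |-4| − (3) = 1
row 2: |6| − (1) = 5
minimum over rows = 1 → strictly diagonally dominant (convergence guaranteed)

1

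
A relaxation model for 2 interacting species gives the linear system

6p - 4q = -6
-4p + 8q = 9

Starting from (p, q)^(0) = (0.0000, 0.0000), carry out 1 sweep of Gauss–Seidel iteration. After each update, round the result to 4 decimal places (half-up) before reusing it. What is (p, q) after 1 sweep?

(-1.0000, 0.6250)

Iteration 1:
  p = (-6 - (-4)·0.0000) / (6) = -1.0000
  q = (9 - (-4)·-1.0000) / (8) = 0.6250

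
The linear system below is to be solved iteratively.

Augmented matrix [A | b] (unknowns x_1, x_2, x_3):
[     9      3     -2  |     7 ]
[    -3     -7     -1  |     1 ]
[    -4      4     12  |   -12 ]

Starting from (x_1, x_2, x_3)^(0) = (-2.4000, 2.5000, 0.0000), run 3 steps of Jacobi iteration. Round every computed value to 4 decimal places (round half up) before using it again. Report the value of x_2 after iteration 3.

0.0888

Iteration 1:
  x_1 = (7 - (3)·2.5000 - (-2)·0.0000) / (9) = -0.0556
  x_2 = (1 - (-3)·-2.4000 - (-1)·0.0000) / (-7) = 0.8857
  x_3 = (-12 - (-4)·-2.4000 - (4)·2.5000) / (12) = -2.6333
Iteration 2:
  x_1 = (7 - (3)·0.8857 - (-2)·-2.6333) / (9) = -0.1026
  x_2 = (1 - (-3)·-0.0556 - (-1)·-2.6333) / (-7) = 0.2572
  x_3 = (-12 - (-4)·-0.0556 - (4)·0.8857) / (12) = -1.3138
Iteration 3:
  x_1 = (7 - (3)·0.2572 - (-2)·-1.3138) / (9) = 0.4001
  x_2 = (1 - (-3)·-0.1026 - (-1)·-1.3138) / (-7) = 0.0888
  x_3 = (-12 - (-4)·-0.1026 - (4)·0.2572) / (12) = -1.1199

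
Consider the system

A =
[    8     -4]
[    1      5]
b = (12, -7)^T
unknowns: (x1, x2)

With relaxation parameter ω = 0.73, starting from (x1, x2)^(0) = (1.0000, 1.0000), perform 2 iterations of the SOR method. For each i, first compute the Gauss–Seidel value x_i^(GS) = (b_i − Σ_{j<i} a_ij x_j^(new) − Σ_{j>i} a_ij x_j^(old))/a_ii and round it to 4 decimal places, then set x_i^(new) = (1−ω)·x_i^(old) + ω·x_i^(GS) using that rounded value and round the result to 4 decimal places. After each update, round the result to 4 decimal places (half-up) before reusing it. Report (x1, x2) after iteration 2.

(1.1954, -1.4678)

Iteration 1:
  x1: GS value = (12 - (-4)·1.0000) / (8) = 2.0000;  x1 ← (1−ω)·1.0000 + ω·2.0000 = 1.7300
  x2: GS value = (-7 - (1)·1.7300) / (5) = -1.7460;  x2 ← (1−ω)·1.0000 + ω·-1.7460 = -1.0046
Iteration 2:
  x1: GS value = (12 - (-4)·-1.0046) / (8) = 0.9977;  x1 ← (1−ω)·1.7300 + ω·0.9977 = 1.1954
  x2: GS value = (-7 - (1)·1.1954) / (5) = -1.6391;  x2 ← (1−ω)·-1.0046 + ω·-1.6391 = -1.4678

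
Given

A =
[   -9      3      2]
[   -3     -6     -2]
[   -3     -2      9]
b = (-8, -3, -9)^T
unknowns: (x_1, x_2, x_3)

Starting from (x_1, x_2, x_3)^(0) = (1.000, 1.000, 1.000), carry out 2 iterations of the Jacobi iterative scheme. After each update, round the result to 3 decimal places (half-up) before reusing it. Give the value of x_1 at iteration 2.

0.679

Iteration 1:
  x_1 = (-8 - (3)·1.000 - (2)·1.000) / (-9) = 1.444
  x_2 = (-3 - (-3)·1.000 - (-2)·1.000) / (-6) = -0.333
  x_3 = (-9 - (-3)·1.000 - (-2)·1.000) / (9) = -0.444
Iteration 2:
  x_1 = (-8 - (3)·-0.333 - (2)·-0.444) / (-9) = 0.679
  x_2 = (-3 - (-3)·1.444 - (-2)·-0.444) / (-6) = -0.074
  x_3 = (-9 - (-3)·1.444 - (-2)·-0.333) / (9) = -0.593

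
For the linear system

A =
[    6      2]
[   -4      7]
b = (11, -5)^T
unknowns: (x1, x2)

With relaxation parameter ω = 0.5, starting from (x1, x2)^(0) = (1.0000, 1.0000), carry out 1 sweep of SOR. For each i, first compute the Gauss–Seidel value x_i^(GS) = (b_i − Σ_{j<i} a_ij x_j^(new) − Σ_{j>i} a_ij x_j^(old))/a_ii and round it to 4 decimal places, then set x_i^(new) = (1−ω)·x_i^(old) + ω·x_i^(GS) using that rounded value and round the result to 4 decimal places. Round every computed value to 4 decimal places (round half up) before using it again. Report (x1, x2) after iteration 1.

(1.2500, 0.5000)

Iteration 1:
  x1: GS value = (11 - (2)·1.0000) / (6) = 1.5000;  x1 ← (1−ω)·1.0000 + ω·1.5000 = 1.2500
  x2: GS value = (-5 - (-4)·1.2500) / (7) = 0.0000;  x2 ← (1−ω)·1.0000 + ω·0.0000 = 0.5000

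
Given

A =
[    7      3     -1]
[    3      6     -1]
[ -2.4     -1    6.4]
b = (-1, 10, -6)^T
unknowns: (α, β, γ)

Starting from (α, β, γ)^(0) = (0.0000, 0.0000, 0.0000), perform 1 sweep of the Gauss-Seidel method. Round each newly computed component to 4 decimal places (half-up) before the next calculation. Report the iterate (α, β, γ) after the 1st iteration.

Iteration 1:
  α = (-1 - (3)·0.0000 - (-1)·0.0000) / (7) = -0.1429
  β = (10 - (3)·-0.1429 - (-1)·0.0000) / (6) = 1.7381
  γ = (-6 - (-2.4)·-0.1429 - (-1)·1.7381) / (6.4) = -0.7195

(-0.1429, 1.7381, -0.7195)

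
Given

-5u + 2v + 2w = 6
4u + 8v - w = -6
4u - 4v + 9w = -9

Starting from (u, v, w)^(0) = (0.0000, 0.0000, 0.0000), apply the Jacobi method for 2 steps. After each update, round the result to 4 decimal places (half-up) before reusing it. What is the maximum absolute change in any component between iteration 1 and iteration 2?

0.7000

Iteration 1:
  u = (6 - (2)·0.0000 - (2)·0.0000) / (-5) = -1.2000
  v = (-6 - (4)·0.0000 - (-1)·0.0000) / (8) = -0.7500
  w = (-9 - (4)·0.0000 - (-4)·0.0000) / (9) = -1.0000
Iteration 2:
  u = (6 - (2)·-0.7500 - (2)·-1.0000) / (-5) = -1.9000
  v = (-6 - (4)·-1.2000 - (-1)·-1.0000) / (8) = -0.2750
  w = (-9 - (4)·-1.2000 - (-4)·-0.7500) / (9) = -0.8000
Change: (-0.7000, 0.4750, 0.2000) → max |·| = 0.7000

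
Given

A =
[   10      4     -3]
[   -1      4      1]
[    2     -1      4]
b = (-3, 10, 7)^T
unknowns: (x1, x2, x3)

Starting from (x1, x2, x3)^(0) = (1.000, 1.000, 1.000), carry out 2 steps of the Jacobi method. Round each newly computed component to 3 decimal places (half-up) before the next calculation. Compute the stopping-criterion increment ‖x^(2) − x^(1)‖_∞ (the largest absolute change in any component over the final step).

1.075

Iteration 1:
  x1 = (-3 - (4)·1.000 - (-3)·1.000) / (10) = -0.400
  x2 = (10 - (-1)·1.000 - (1)·1.000) / (4) = 2.500
  x3 = (7 - (2)·1.000 - (-1)·1.000) / (4) = 1.500
Iteration 2:
  x1 = (-3 - (4)·2.500 - (-3)·1.500) / (10) = -0.850
  x2 = (10 - (-1)·-0.400 - (1)·1.500) / (4) = 2.025
  x3 = (7 - (2)·-0.400 - (-1)·2.500) / (4) = 2.575
Change: (-0.450, -0.475, 1.075) → max |·| = 1.075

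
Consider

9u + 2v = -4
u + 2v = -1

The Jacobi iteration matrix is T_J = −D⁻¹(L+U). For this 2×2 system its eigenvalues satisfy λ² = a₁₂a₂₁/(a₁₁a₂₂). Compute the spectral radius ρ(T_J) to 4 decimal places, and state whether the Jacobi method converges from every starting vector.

a₁₂a₂₁/(a₁₁a₂₂) = (2)·(1) / ((9)·(2)) = 0.111111
ρ = √|0.111111| = √0.111111 = 0.3333
ρ < 1, so Jacobi converges

0.3333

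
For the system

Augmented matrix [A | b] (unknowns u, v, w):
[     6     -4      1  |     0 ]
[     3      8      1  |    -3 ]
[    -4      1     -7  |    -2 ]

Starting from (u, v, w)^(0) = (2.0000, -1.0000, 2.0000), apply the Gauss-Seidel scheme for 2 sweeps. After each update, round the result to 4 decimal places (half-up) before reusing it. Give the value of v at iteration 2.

Iteration 1:
  u = (0 - (-4)·-1.0000 - (1)·2.0000) / (6) = -1.0000
  v = (-3 - (3)·-1.0000 - (1)·2.0000) / (8) = -0.2500
  w = (-2 - (-4)·-1.0000 - (1)·-0.2500) / (-7) = 0.8214
Iteration 2:
  u = (0 - (-4)·-0.2500 - (1)·0.8214) / (6) = -0.3036
  v = (-3 - (3)·-0.3036 - (1)·0.8214) / (8) = -0.3638
  w = (-2 - (-4)·-0.3036 - (1)·-0.3638) / (-7) = 0.4072

-0.3638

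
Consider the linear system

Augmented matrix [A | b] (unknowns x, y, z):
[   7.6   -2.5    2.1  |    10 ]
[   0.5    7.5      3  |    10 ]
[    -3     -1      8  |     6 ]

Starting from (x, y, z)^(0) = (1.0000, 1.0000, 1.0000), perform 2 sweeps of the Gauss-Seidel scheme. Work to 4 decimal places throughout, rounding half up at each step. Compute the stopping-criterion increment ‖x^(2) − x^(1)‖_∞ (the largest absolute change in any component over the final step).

Iteration 1:
  x = (10 - (-2.5)·1.0000 - (2.1)·1.0000) / (7.6) = 1.3684
  y = (10 - (0.5)·1.3684 - (3)·1.0000) / (7.5) = 0.8421
  z = (6 - (-3)·1.3684 - (-1)·0.8421) / (8) = 1.3684
Iteration 2:
  x = (10 - (-2.5)·0.8421 - (2.1)·1.3684) / (7.6) = 1.2147
  y = (10 - (0.5)·1.2147 - (3)·1.3684) / (7.5) = 0.7050
  z = (6 - (-3)·1.2147 - (-1)·0.7050) / (8) = 1.2936
Change: (-0.1537, -0.1371, -0.0748) → max |·| = 0.1537

0.1537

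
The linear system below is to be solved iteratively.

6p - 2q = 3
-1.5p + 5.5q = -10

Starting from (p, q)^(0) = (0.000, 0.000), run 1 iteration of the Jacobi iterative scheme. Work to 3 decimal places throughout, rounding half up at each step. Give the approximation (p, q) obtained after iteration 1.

Iteration 1:
  p = (3 - (-2)·0.000) / (6) = 0.500
  q = (-10 - (-1.5)·0.000) / (5.5) = -1.818

(0.500, -1.818)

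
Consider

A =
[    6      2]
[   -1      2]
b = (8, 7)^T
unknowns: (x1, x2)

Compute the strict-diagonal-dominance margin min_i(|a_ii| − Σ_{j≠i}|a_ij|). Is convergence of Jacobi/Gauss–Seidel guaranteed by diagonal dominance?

1

row 1: |6| − (2) = 4
row 2: |2| − (1) = 1
minimum over rows = 1 → strictly diagonally dominant (convergence guaranteed)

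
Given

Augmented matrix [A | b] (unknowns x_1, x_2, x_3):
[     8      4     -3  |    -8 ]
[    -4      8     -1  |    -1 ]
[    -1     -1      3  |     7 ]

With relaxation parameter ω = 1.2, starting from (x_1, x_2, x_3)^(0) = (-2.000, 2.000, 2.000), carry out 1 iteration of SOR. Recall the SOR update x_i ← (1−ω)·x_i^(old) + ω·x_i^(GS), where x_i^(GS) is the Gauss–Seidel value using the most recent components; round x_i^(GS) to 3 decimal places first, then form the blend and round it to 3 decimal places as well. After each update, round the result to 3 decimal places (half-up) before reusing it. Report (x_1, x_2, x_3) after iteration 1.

Iteration 1:
  x_1: GS value = (-8 - (4)·2.000 - (-3)·2.000) / (8) = -1.250;  x_1 ← (1−ω)·-2.000 + ω·-1.250 = -1.100
  x_2: GS value = (-1 - (-4)·-1.100 - (-1)·2.000) / (8) = -0.425;  x_2 ← (1−ω)·2.000 + ω·-0.425 = -0.910
  x_3: GS value = (7 - (-1)·-1.100 - (-1)·-0.910) / (3) = 1.663;  x_3 ← (1−ω)·2.000 + ω·1.663 = 1.596

(-1.100, -0.910, 1.596)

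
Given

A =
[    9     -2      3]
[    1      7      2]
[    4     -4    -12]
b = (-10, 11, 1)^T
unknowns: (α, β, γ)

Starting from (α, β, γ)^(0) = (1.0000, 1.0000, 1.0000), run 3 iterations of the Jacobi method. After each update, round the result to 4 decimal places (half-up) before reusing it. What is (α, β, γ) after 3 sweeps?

(-0.4273, 1.9390, -0.9497)

Iteration 1:
  α = (-10 - (-2)·1.0000 - (3)·1.0000) / (9) = -1.2222
  β = (11 - (1)·1.0000 - (2)·1.0000) / (7) = 1.1429
  γ = (1 - (4)·1.0000 - (-4)·1.0000) / (-12) = -0.0833
Iteration 2:
  α = (-10 - (-2)·1.1429 - (3)·-0.0833) / (9) = -0.8294
  β = (11 - (1)·-1.2222 - (2)·-0.0833) / (7) = 1.7698
  γ = (1 - (4)·-1.2222 - (-4)·1.1429) / (-12) = -0.8717
Iteration 3:
  α = (-10 - (-2)·1.7698 - (3)·-0.8717) / (9) = -0.4273
  β = (11 - (1)·-0.8294 - (2)·-0.8717) / (7) = 1.9390
  γ = (1 - (4)·-0.8294 - (-4)·1.7698) / (-12) = -0.9497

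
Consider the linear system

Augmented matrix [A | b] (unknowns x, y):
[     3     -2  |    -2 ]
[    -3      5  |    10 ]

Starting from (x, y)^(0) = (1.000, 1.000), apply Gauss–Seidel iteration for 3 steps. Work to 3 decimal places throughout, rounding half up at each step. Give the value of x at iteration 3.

0.933

Iteration 1:
  x = (-2 - (-2)·1.000) / (3) = 0.000
  y = (10 - (-3)·0.000) / (5) = 2.000
Iteration 2:
  x = (-2 - (-2)·2.000) / (3) = 0.667
  y = (10 - (-3)·0.667) / (5) = 2.400
Iteration 3:
  x = (-2 - (-2)·2.400) / (3) = 0.933
  y = (10 - (-3)·0.933) / (5) = 2.560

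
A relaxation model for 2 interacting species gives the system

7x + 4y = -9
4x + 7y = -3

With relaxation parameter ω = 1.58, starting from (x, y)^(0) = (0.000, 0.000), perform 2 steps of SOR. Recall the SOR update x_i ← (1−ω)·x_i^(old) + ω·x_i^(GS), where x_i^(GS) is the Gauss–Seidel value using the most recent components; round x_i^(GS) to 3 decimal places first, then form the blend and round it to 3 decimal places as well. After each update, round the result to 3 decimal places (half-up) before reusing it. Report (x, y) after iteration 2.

Iteration 1:
  x: GS value = (-9 - (4)·0.000) / (7) = -1.286;  x ← (1−ω)·0.000 + ω·-1.286 = -2.032
  y: GS value = (-3 - (4)·-2.032) / (7) = 0.733;  y ← (1−ω)·0.000 + ω·0.733 = 1.158
Iteration 2:
  x: GS value = (-9 - (4)·1.158) / (7) = -1.947;  x ← (1−ω)·-2.032 + ω·-1.947 = -1.898
  y: GS value = (-3 - (4)·-1.898) / (7) = 0.656;  y ← (1−ω)·1.158 + ω·0.656 = 0.365

(-1.898, 0.365)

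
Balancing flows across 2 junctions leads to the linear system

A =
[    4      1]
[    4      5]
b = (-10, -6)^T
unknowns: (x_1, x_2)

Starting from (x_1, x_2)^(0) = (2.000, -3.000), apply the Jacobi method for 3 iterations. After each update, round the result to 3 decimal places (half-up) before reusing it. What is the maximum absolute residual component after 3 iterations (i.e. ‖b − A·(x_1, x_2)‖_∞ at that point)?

Iteration 1:
  x_1 = (-10 - (1)·-3.000) / (4) = -1.750
  x_2 = (-6 - (4)·2.000) / (5) = -2.800
Iteration 2:
  x_1 = (-10 - (1)·-2.800) / (4) = -1.800
  x_2 = (-6 - (4)·-1.750) / (5) = 0.200
Iteration 3:
  x_1 = (-10 - (1)·0.200) / (4) = -2.550
  x_2 = (-6 - (4)·-1.800) / (5) = 0.240
Residual b − A·x = (-0.040, 3.000); ∞-norm = 3.000

3.000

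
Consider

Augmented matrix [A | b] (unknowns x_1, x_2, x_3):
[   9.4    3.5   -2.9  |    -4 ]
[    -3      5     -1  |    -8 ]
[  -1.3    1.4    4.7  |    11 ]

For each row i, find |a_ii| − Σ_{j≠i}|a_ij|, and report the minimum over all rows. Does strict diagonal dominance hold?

row 1: |9.4| − (3.5+2.9) = 3
row 2: |5| − (3+1) = 1
row 3: |4.7| − (1.3+1.4) = 2
minimum over rows = 1 → strictly diagonally dominant (convergence guaranteed)

1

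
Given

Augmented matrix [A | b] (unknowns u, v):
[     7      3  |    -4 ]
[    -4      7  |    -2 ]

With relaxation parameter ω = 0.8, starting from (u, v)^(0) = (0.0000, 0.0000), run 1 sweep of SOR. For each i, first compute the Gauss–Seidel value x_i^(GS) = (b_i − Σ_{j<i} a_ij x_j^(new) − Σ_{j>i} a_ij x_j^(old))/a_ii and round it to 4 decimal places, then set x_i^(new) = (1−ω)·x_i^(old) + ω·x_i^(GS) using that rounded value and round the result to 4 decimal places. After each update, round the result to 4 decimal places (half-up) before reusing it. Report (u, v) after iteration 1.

(-0.4571, -0.4375)

Iteration 1:
  u: GS value = (-4 - (3)·0.0000) / (7) = -0.5714;  u ← (1−ω)·0.0000 + ω·-0.5714 = -0.4571
  v: GS value = (-2 - (-4)·-0.4571) / (7) = -0.5469;  v ← (1−ω)·0.0000 + ω·-0.5469 = -0.4375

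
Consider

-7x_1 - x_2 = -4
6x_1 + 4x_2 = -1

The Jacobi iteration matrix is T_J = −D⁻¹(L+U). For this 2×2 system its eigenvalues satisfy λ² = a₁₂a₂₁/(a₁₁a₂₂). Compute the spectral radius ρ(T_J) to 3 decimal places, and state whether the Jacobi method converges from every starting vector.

a₁₂a₂₁/(a₁₁a₂₂) = (-1)·(6) / ((-7)·(4)) = 0.214286
ρ = √|0.214286| = √0.214286 = 0.463
ρ < 1, so Jacobi converges

0.463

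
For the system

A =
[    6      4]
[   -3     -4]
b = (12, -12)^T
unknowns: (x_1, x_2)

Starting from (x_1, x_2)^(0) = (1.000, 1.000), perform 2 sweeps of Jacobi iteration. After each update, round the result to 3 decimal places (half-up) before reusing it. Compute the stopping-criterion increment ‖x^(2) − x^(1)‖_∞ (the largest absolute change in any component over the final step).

0.833

Iteration 1:
  x_1 = (12 - (4)·1.000) / (6) = 1.333
  x_2 = (-12 - (-3)·1.000) / (-4) = 2.250
Iteration 2:
  x_1 = (12 - (4)·2.250) / (6) = 0.500
  x_2 = (-12 - (-3)·1.333) / (-4) = 2.000
Change: (-0.833, -0.250) → max |·| = 0.833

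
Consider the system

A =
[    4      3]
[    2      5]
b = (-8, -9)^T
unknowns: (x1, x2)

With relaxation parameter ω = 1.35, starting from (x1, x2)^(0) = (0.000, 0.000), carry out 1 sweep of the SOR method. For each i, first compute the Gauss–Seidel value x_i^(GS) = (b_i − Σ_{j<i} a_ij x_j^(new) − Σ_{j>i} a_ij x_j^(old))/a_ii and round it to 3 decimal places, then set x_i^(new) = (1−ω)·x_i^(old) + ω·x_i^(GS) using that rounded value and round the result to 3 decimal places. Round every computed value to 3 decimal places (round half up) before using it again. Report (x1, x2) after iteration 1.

(-2.700, -0.972)

Iteration 1:
  x1: GS value = (-8 - (3)·0.000) / (4) = -2.000;  x1 ← (1−ω)·0.000 + ω·-2.000 = -2.700
  x2: GS value = (-9 - (2)·-2.700) / (5) = -0.720;  x2 ← (1−ω)·0.000 + ω·-0.720 = -0.972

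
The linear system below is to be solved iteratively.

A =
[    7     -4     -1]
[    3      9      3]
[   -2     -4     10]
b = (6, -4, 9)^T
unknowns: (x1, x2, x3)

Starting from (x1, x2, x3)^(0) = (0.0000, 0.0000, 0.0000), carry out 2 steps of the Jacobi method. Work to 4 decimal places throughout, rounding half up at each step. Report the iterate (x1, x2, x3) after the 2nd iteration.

Iteration 1:
  x1 = (6 - (-4)·0.0000 - (-1)·0.0000) / (7) = 0.8571
  x2 = (-4 - (3)·0.0000 - (3)·0.0000) / (9) = -0.4444
  x3 = (9 - (-2)·0.0000 - (-4)·0.0000) / (10) = 0.9000
Iteration 2:
  x1 = (6 - (-4)·-0.4444 - (-1)·0.9000) / (7) = 0.7318
  x2 = (-4 - (3)·0.8571 - (3)·0.9000) / (9) = -1.0301
  x3 = (9 - (-2)·0.8571 - (-4)·-0.4444) / (10) = 0.8937

(0.7318, -1.0301, 0.8937)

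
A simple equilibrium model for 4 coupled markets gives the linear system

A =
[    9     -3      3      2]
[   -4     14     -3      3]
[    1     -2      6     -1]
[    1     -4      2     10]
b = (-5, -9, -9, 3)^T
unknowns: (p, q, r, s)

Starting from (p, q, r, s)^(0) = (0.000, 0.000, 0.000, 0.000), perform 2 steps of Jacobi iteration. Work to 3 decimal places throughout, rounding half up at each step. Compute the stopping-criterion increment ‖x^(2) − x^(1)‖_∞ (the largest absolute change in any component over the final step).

0.544

Iteration 1:
  p = (-5 - (-3)·0.000 - (3)·0.000 - (2)·0.000) / (9) = -0.556
  q = (-9 - (-4)·0.000 - (-3)·0.000 - (3)·0.000) / (14) = -0.643
  r = (-9 - (1)·0.000 - (-2)·0.000 - (-1)·0.000) / (6) = -1.500
  s = (3 - (1)·0.000 - (-4)·0.000 - (2)·0.000) / (10) = 0.300
Iteration 2:
  p = (-5 - (-3)·-0.643 - (3)·-1.500 - (2)·0.300) / (9) = -0.337
  q = (-9 - (-4)·-0.556 - (-3)·-1.500 - (3)·0.300) / (14) = -1.187
  r = (-9 - (1)·-0.556 - (-2)·-0.643 - (-1)·0.300) / (6) = -1.572
  s = (3 - (1)·-0.556 - (-4)·-0.643 - (2)·-1.500) / (10) = 0.398
Change: (0.219, -0.544, -0.072, 0.098) → max |·| = 0.544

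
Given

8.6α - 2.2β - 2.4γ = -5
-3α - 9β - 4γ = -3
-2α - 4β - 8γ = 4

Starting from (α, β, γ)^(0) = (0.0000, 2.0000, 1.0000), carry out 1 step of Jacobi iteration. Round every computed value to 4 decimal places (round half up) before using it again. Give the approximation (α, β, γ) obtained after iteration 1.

Iteration 1:
  α = (-5 - (-2.2)·2.0000 - (-2.4)·1.0000) / (8.6) = 0.2093
  β = (-3 - (-3)·0.0000 - (-4)·1.0000) / (-9) = -0.1111
  γ = (4 - (-2)·0.0000 - (-4)·2.0000) / (-8) = -1.5000

(0.2093, -0.1111, -1.5000)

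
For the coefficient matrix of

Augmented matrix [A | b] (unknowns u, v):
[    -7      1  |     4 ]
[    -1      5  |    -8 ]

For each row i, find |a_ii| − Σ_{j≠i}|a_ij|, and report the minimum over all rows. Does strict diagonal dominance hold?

4

row 1: |-7| − (1) = 6
row 2: |5| − (1) = 4
minimum over rows = 4 → strictly diagonally dominant (convergence guaranteed)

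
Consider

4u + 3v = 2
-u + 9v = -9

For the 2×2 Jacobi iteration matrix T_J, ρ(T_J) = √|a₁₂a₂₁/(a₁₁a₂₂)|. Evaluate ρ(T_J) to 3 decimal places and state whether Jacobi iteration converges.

0.289

a₁₂a₂₁/(a₁₁a₂₂) = (3)·(-1) / ((4)·(9)) = -0.083333
ρ = √|-0.083333| = √0.083333 = 0.289
ρ < 1, so Jacobi converges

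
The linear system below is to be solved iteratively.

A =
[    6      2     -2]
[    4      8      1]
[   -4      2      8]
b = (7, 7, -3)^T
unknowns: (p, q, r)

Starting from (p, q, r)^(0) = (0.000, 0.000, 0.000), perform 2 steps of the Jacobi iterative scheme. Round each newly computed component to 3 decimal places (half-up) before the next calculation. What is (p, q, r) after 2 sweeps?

Iteration 1:
  p = (7 - (2)·0.000 - (-2)·0.000) / (6) = 1.167
  q = (7 - (4)·0.000 - (1)·0.000) / (8) = 0.875
  r = (-3 - (-4)·0.000 - (2)·0.000) / (8) = -0.375
Iteration 2:
  p = (7 - (2)·0.875 - (-2)·-0.375) / (6) = 0.750
  q = (7 - (4)·1.167 - (1)·-0.375) / (8) = 0.338
  r = (-3 - (-4)·1.167 - (2)·0.875) / (8) = -0.010

(0.750, 0.338, -0.010)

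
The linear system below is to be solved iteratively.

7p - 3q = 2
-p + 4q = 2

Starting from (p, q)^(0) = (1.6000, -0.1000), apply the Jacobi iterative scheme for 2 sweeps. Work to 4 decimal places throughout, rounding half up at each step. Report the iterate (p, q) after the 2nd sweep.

Iteration 1:
  p = (2 - (-3)·-0.1000) / (7) = 0.2429
  q = (2 - (-1)·1.6000) / (4) = 0.9000
Iteration 2:
  p = (2 - (-3)·0.9000) / (7) = 0.6714
  q = (2 - (-1)·0.2429) / (4) = 0.5607

(0.6714, 0.5607)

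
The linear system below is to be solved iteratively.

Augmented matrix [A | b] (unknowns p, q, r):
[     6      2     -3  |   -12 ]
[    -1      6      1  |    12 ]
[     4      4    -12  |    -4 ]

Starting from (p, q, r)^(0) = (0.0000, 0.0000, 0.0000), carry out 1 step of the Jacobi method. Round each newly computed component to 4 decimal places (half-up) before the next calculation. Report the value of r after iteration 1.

Iteration 1:
  p = (-12 - (2)·0.0000 - (-3)·0.0000) / (6) = -2.0000
  q = (12 - (-1)·0.0000 - (1)·0.0000) / (6) = 2.0000
  r = (-4 - (4)·0.0000 - (4)·0.0000) / (-12) = 0.3333

0.3333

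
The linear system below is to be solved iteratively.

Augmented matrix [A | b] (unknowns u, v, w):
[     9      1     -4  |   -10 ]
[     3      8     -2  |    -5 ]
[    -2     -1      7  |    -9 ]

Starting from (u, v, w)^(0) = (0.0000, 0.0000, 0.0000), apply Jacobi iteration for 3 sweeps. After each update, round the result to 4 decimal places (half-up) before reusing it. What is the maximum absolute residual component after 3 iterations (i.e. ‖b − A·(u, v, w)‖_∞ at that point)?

0.6055

Iteration 1:
  u = (-10 - (1)·0.0000 - (-4)·0.0000) / (9) = -1.1111
  v = (-5 - (3)·0.0000 - (-2)·0.0000) / (8) = -0.6250
  w = (-9 - (-2)·0.0000 - (-1)·0.0000) / (7) = -1.2857
Iteration 2:
  u = (-10 - (1)·-0.6250 - (-4)·-1.2857) / (9) = -1.6131
  v = (-5 - (3)·-1.1111 - (-2)·-1.2857) / (8) = -0.5298
  w = (-9 - (-2)·-1.1111 - (-1)·-0.6250) / (7) = -1.6925
Iteration 3:
  u = (-10 - (1)·-0.5298 - (-4)·-1.6925) / (9) = -1.8045
  v = (-5 - (3)·-1.6131 - (-2)·-1.6925) / (8) = -0.4432
  w = (-9 - (-2)·-1.6131 - (-1)·-0.5298) / (7) = -1.8223
Residual b − A·x = (-0.6055, 0.3145, -0.2961); ∞-norm = 0.6055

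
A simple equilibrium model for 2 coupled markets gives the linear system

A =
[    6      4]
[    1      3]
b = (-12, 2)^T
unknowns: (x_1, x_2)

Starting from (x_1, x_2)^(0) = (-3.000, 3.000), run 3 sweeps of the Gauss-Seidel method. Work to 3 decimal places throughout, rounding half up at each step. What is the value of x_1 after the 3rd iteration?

-3.185

Iteration 1:
  x_1 = (-12 - (4)·3.000) / (6) = -4.000
  x_2 = (2 - (1)·-4.000) / (3) = 2.000
Iteration 2:
  x_1 = (-12 - (4)·2.000) / (6) = -3.333
  x_2 = (2 - (1)·-3.333) / (3) = 1.778
Iteration 3:
  x_1 = (-12 - (4)·1.778) / (6) = -3.185
  x_2 = (2 - (1)·-3.185) / (3) = 1.728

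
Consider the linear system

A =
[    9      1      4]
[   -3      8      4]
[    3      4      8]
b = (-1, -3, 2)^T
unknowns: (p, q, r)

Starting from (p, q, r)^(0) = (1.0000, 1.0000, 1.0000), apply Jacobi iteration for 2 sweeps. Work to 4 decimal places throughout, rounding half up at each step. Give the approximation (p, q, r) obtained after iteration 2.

(0.2222, -0.3125, 0.7500)

Iteration 1:
  p = (-1 - (1)·1.0000 - (4)·1.0000) / (9) = -0.6667
  q = (-3 - (-3)·1.0000 - (4)·1.0000) / (8) = -0.5000
  r = (2 - (3)·1.0000 - (4)·1.0000) / (8) = -0.6250
Iteration 2:
  p = (-1 - (1)·-0.5000 - (4)·-0.6250) / (9) = 0.2222
  q = (-3 - (-3)·-0.6667 - (4)·-0.6250) / (8) = -0.3125
  r = (2 - (3)·-0.6667 - (4)·-0.5000) / (8) = 0.7500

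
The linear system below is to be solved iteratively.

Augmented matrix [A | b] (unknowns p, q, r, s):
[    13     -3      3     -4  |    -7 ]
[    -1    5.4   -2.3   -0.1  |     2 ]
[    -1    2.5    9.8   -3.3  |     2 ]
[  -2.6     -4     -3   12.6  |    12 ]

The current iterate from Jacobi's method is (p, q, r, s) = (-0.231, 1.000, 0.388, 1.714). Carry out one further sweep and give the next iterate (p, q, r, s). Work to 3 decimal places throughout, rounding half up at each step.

(0.130, 0.525, 0.503, 1.315)

One sweep:
  p = (-7 - (-3)·1.000 - (3)·0.388 - (-4)·1.714) / (13) = 0.130
  q = (2 - (-1)·-0.231 - (-2.3)·0.388 - (-0.1)·1.714) / (5.4) = 0.525
  r = (2 - (-1)·-0.231 - (2.5)·1.000 - (-3.3)·1.714) / (9.8) = 0.503
  s = (12 - (-2.6)·-0.231 - (-4)·1.000 - (-3)·0.388) / (12.6) = 1.315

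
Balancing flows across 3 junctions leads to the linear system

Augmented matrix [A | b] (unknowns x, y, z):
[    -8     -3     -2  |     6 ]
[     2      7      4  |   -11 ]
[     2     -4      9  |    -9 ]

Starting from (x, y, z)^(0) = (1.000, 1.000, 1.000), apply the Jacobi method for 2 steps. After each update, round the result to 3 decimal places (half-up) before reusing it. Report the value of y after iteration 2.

Iteration 1:
  x = (6 - (-3)·1.000 - (-2)·1.000) / (-8) = -1.375
  y = (-11 - (2)·1.000 - (4)·1.000) / (7) = -2.429
  z = (-9 - (2)·1.000 - (-4)·1.000) / (9) = -0.778
Iteration 2:
  x = (6 - (-3)·-2.429 - (-2)·-0.778) / (-8) = 0.355
  y = (-11 - (2)·-1.375 - (4)·-0.778) / (7) = -0.734
  z = (-9 - (2)·-1.375 - (-4)·-2.429) / (9) = -1.774

-0.734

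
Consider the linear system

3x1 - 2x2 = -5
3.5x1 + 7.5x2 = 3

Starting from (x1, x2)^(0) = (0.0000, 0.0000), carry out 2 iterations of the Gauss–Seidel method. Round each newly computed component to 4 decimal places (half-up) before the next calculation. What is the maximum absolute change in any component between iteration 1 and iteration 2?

Iteration 1:
  x1 = (-5 - (-2)·0.0000) / (3) = -1.6667
  x2 = (3 - (3.5)·-1.6667) / (7.5) = 1.1778
Iteration 2:
  x1 = (-5 - (-2)·1.1778) / (3) = -0.8815
  x2 = (3 - (3.5)·-0.8815) / (7.5) = 0.8114
Change: (0.7852, -0.3664) → max |·| = 0.7852

0.7852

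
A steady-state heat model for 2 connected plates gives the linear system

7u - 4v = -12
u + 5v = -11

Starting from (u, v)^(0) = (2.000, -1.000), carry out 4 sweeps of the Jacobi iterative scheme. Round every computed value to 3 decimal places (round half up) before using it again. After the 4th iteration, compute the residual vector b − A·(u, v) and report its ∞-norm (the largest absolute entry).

Iteration 1:
  u = (-12 - (-4)·-1.000) / (7) = -2.286
  v = (-11 - (1)·2.000) / (5) = -2.600
Iteration 2:
  u = (-12 - (-4)·-2.600) / (7) = -3.200
  v = (-11 - (1)·-2.286) / (5) = -1.743
Iteration 3:
  u = (-12 - (-4)·-1.743) / (7) = -2.710
  v = (-11 - (1)·-3.200) / (5) = -1.560
Iteration 4:
  u = (-12 - (-4)·-1.560) / (7) = -2.606
  v = (-11 - (1)·-2.710) / (5) = -1.658
Residual b − A·x = (-0.390, -0.104); ∞-norm = 0.390

0.390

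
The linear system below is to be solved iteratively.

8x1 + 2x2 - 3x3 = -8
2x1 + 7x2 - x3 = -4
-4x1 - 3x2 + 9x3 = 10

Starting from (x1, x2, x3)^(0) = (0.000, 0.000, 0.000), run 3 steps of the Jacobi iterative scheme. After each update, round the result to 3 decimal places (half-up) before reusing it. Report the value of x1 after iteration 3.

-0.790

Iteration 1:
  x1 = (-8 - (2)·0.000 - (-3)·0.000) / (8) = -1.000
  x2 = (-4 - (2)·0.000 - (-1)·0.000) / (7) = -0.571
  x3 = (10 - (-4)·0.000 - (-3)·0.000) / (9) = 1.111
Iteration 2:
  x1 = (-8 - (2)·-0.571 - (-3)·1.111) / (8) = -0.441
  x2 = (-4 - (2)·-1.000 - (-1)·1.111) / (7) = -0.127
  x3 = (10 - (-4)·-1.000 - (-3)·-0.571) / (9) = 0.476
Iteration 3:
  x1 = (-8 - (2)·-0.127 - (-3)·0.476) / (8) = -0.790
  x2 = (-4 - (2)·-0.441 - (-1)·0.476) / (7) = -0.377
  x3 = (10 - (-4)·-0.441 - (-3)·-0.127) / (9) = 0.873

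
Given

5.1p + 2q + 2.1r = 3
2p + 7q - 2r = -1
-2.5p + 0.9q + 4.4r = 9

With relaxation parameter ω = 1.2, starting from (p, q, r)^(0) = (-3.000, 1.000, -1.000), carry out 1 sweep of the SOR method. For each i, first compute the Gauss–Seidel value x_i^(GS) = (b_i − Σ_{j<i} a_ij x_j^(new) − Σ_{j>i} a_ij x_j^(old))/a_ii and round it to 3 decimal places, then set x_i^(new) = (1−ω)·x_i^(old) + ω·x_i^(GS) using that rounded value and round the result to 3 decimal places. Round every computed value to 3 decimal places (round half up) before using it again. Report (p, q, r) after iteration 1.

Iteration 1:
  p: GS value = (3 - (2)·1.000 - (2.1)·-1.000) / (5.1) = 0.608;  p ← (1−ω)·-3.000 + ω·0.608 = 1.330
  q: GS value = (-1 - (2)·1.330 - (-2)·-1.000) / (7) = -0.809;  q ← (1−ω)·1.000 + ω·-0.809 = -1.171
  r: GS value = (9 - (-2.5)·1.330 - (0.9)·-1.171) / (4.4) = 3.041;  r ← (1−ω)·-1.000 + ω·3.041 = 3.849

(1.330, -1.171, 3.849)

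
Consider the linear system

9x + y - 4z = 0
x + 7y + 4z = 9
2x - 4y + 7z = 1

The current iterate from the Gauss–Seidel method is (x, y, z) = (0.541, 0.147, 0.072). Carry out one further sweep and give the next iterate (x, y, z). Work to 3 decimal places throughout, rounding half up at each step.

One sweep:
  x = (0 - (1)·0.147 - (-4)·0.072) / (9) = 0.016
  y = (9 - (1)·0.016 - (4)·0.072) / (7) = 1.242
  z = (1 - (2)·0.016 - (-4)·1.242) / (7) = 0.848

(0.016, 1.242, 0.848)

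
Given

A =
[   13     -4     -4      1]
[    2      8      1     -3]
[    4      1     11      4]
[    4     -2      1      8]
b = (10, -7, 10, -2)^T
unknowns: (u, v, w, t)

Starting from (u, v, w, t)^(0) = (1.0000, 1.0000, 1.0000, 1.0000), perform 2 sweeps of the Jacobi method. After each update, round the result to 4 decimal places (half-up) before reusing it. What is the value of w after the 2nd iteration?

Iteration 1:
  u = (10 - (-4)·1.0000 - (-4)·1.0000 - (1)·1.0000) / (13) = 1.3077
  v = (-7 - (2)·1.0000 - (1)·1.0000 - (-3)·1.0000) / (8) = -0.8750
  w = (10 - (4)·1.0000 - (1)·1.0000 - (4)·1.0000) / (11) = 0.0909
  t = (-2 - (4)·1.0000 - (-2)·1.0000 - (1)·1.0000) / (8) = -0.6250
Iteration 2:
  u = (10 - (-4)·-0.8750 - (-4)·0.0909 - (1)·-0.6250) / (13) = 0.5760
  v = (-7 - (2)·1.3077 - (1)·0.0909 - (-3)·-0.6250) / (8) = -1.4477
  w = (10 - (4)·1.3077 - (1)·-0.8750 - (4)·-0.6250) / (11) = 0.7404
  t = (-2 - (4)·1.3077 - (-2)·-0.8750 - (1)·0.0909) / (8) = -1.1340

0.7404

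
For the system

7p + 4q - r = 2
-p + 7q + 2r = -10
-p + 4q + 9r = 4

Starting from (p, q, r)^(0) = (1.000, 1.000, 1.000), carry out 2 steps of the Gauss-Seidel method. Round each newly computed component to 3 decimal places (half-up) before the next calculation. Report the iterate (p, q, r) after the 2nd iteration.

Iteration 1:
  p = (2 - (4)·1.000 - (-1)·1.000) / (7) = -0.143
  q = (-10 - (-1)·-0.143 - (2)·1.000) / (7) = -1.735
  r = (4 - (-1)·-0.143 - (4)·-1.735) / (9) = 1.200
Iteration 2:
  p = (2 - (4)·-1.735 - (-1)·1.200) / (7) = 1.449
  q = (-10 - (-1)·1.449 - (2)·1.200) / (7) = -1.564
  r = (4 - (-1)·1.449 - (4)·-1.564) / (9) = 1.301

(1.449, -1.564, 1.301)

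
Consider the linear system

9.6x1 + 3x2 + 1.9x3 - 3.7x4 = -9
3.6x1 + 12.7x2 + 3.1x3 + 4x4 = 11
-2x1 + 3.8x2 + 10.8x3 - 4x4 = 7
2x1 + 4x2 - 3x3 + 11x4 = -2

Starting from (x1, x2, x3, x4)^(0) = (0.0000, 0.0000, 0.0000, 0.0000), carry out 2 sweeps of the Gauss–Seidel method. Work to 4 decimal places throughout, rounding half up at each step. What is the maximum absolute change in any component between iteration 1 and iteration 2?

0.5238

Iteration 1:
  x1 = (-9 - (3)·0.0000 - (1.9)·0.0000 - (-3.7)·0.0000) / (9.6) = -0.9375
  x2 = (11 - (3.6)·-0.9375 - (3.1)·0.0000 - (4)·0.0000) / (12.7) = 1.1319
  x3 = (7 - (-2)·-0.9375 - (3.8)·1.1319 - (-4)·0.0000) / (10.8) = 0.0763
  x4 = (-2 - (2)·-0.9375 - (4)·1.1319 - (-3)·0.0763) / (11) = -0.4022
Iteration 2:
  x1 = (-9 - (3)·1.1319 - (1.9)·0.0763 - (-3.7)·-0.4022) / (9.6) = -1.4613
  x2 = (11 - (3.6)·-1.4613 - (3.1)·0.0763 - (4)·-0.4022) / (12.7) = 1.3884
  x3 = (7 - (-2)·-1.4613 - (3.8)·1.3884 - (-4)·-0.4022) / (10.8) = -0.2599
  x4 = (-2 - (2)·-1.4613 - (4)·1.3884 - (-3)·-0.2599) / (11) = -0.4919
Change: (-0.5238, 0.2565, -0.3362, -0.0897) → max |·| = 0.5238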